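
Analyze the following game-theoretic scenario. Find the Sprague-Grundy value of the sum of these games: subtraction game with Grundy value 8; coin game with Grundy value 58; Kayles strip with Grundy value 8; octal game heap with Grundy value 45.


By the Sprague-Grundy theorem, the Grundy value of a sum of games is the XOR of individual Grundy values.
subtraction game: Grundy value = 8. Running XOR: 0 XOR 8 = 8
coin game: Grundy value = 58. Running XOR: 8 XOR 58 = 50
Kayles strip: Grundy value = 8. Running XOR: 50 XOR 8 = 58
octal game heap: Grundy value = 45. Running XOR: 58 XOR 45 = 23
The combined Grundy value is 23.

23


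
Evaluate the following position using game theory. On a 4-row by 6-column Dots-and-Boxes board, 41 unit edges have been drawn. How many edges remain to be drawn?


Grid: 4 x 6 boxes, i.e. 5 rows and 7 columns of dots.
Horizontal edges: (rows + 1) * cols = 5 * 6 = 30
Vertical edges: rows * (cols + 1) = 4 * 7 = 28
Total edges: 30 + 28 = 58
Edges drawn: 41
Remaining: 58 - 41 = 17

17


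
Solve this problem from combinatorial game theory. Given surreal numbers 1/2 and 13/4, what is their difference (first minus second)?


x = 1/2, y = 13/4
Converting to common denominator: 4
x = 2/4, y = 13/4
x - y = 1/2 - 13/4 = -11/4

-11/4


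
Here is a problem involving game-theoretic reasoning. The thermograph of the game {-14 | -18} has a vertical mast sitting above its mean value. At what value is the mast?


Game = {-14 | -18}, a switch {a | b} with numbers a > b.
Its thermograph has left wall a - t and right wall b + t, which meet at t = (a - b)/2, where both equal (a + b)/2. So the mast (mean value) is at (a + b)/2.
Mean = (-14 + (-18))/2 = -32/2 = -16

-16


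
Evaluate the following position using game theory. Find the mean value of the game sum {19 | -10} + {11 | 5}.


G1 = {19 | -10}, G2 = {11 | 5}
Each is a switch {a | b} with numbers a > b; its mean value is (a + b)/2, and mean value is additive over game sums: m(G1 + G2) = m(G1) + m(G2).
Mean of G1 = (19 + (-10))/2 = 9/2 = 9/2
Mean of G2 = (11 + (5))/2 = 16/2 = 8
Mean of G1 + G2 = 9/2 + 8 = 25/2

25/2


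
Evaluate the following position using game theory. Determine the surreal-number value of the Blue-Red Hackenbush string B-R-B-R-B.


Edges (from ground): B-R-B-R-B
By Berlekamp's sign-expansion rule, a Blue-Red Hackenbush stalk has the value of the surreal number whose sign sequence is the edge sequence with B -> + and R -> -.
Sign sequence: +-+-+
Trace the sign expansion in the surreal number tree, starting from 0:
Edge 1: B (sign +) -> bounds (0, +inf), value = 1
Edge 2: R (sign -) -> bounds (0, 1), value = 1/2
Edge 3: B (sign +) -> bounds (1/2, 1), value = 3/4
Edge 4: R (sign -) -> bounds (1/2, 3/4), value = 5/8
Edge 5: B (sign +) -> bounds (5/8, 3/4), value = 11/16
Game value = 11/16

11/16


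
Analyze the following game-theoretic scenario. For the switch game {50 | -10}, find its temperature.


The game is {50 | -10}, a switch {a | b} with numbers a > b.
Cooling {a | b} by t gives {a - t | b + t}, which stops being hot when a - t = b + t, i.e. at t = (a - b)/2. So the temperature of a switch is (a - b)/2.
Temperature = (Left option - Right option) / 2
= (50 - (-10)) / 2
= 60 / 2
= 30

30


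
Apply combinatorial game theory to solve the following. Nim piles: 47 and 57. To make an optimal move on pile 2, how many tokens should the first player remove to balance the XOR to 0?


Piles: 47 and 57
Current XOR: 47 XOR 57 = 22 (non-zero, so this is an N-position).
To make the XOR zero, we need to find a move that balances the piles.
For pile 2 (size 57): target = 57 XOR 22 = 47
We reduce pile 2 from 57 to 47.
Tokens removed: 57 - 47 = 10
Verification: 47 XOR 47 = 0

10


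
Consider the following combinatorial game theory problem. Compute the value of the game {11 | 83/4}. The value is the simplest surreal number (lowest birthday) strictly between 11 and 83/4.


Left options: {11}, max = 11
Right options: {83/4}, min = 83/4
All options are numbers and max(Left) < min(Right), so by the simplicity theorem the value is the simplest (earliest-born) number strictly between 11 and 83/4.
Integers 12 through 20 all lie strictly between 11 and 83/4.
Among integers, the simplest (lowest birthday = smallest |n|; 0 is born on day 0, +-n on day n) is 12.
No non-integer in the interval can be simpler: if x is a non-integer in the interval, then floor(x) or ceil(x) also lies in the interval (the interval contains an integer), and both are proper prefixes of x's sign expansion, i.e. born earlier. So the game value is 12.
Game value = 12

12


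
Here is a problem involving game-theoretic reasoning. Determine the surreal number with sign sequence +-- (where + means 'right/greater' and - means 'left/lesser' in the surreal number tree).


Sign expansion: +--
Rule: track bounds (lo, hi), initially (-inf, +inf). On '+', the current value becomes lo and we move to the simplest number in (value, hi): value + 1 if hi = +inf, otherwise the midpoint (value + hi)/2. On '-', the current value becomes hi and we move to value - 1 if lo = -inf, otherwise the midpoint (lo + value)/2.
Start at 0.
Step 1: sign = +, move right. Bounds: (0, +inf). Value = 1
Step 2: sign = -, move left. Bounds: (0, 1). Value = 1/2
Step 3: sign = -, move left. Bounds: (0, 1/2). Value = 1/4
The surreal number with sign expansion +-- is 1/4.

1/4


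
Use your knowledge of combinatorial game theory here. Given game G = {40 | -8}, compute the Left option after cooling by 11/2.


Original game: {40 | -8} (a switch {a | b} with a > b).
Cooling by t (for t below the temperature (a - b)/2 = 24) taxes each move by t: {a | b} cooled by t is {a - t | b + t}.
Cooling amount: t = 11/2
Cooled Left option: 40 - 11/2 = 69/2
Cooled Right option: -8 + 11/2 = -5/2
Cooled game: {69/2 | -5/2}
Left option = 69/2

69/2


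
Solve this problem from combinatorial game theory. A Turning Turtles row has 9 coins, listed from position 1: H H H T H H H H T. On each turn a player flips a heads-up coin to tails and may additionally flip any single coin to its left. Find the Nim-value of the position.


Coins: H H H T H H H H T
Key fact: a single head at position k behaves exactly like a Nim heap of size k (turning it to T and optionally flipping a coin at j < k corresponds to moving the heap from k to j, or to 0), and heads combine as a disjunctive sum (two heads at the same place would cancel, matching j XOR j = 0). So the Nim-value is the XOR of the 1-indexed positions of the heads.
Face-up positions (1-indexed): [1, 2, 3, 5, 6, 7, 8]
XOR 0 with 1: 0 XOR 1 = 1
XOR 1 with 2: 1 XOR 2 = 3
XOR 3 with 3: 3 XOR 3 = 0
XOR 0 with 5: 0 XOR 5 = 5
XOR 5 with 6: 5 XOR 6 = 3
XOR 3 with 7: 3 XOR 7 = 4
XOR 4 with 8: 4 XOR 8 = 12
Nim-value = 12

12


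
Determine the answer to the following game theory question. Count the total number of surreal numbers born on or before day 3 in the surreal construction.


Day 0: {|} = 0 is born. Count = 1.
Day n: the number of surreal numbers born by day n is 2^(n+1) - 1.
By day 0: 2^1 - 1 = 1
By day 1: 2^2 - 1 = 3
By day 2: 2^3 - 1 = 7
By day 3: 2^4 - 1 = 15
By day 3: 15 surreal numbers.

15


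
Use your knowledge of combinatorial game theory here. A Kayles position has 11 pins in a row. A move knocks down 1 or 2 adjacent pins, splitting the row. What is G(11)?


Kayles: a move removes 1 or 2 adjacent pins from a contiguous row.
Removing pins from a row of k leaves two independent rows (a, b) with a + b = k - 1 (one pin) or a + b = k - 2 (two pins); an end removal gives a = 0.
By Sprague-Grundy, G(k) = mex{ G(a) XOR G(b) } over all these splits. G(0) = 0.
G(1): splits (0,0):0^0=0 -> mex({0}) = 1
G(2): splits (0,1):0^1=1 (0,0):0^0=0 -> mex({0, 1}) = 2
G(3): splits (0,2):0^2=2 (1,1):1^1=0 (0,1):0^1=1 -> mex({0, 1, 2}) = 3
G(4): splits (0,3):0^3=3 (1,2):1^2=3 (0,2):0^2=2 (1,1):1^1=0 -> mex({0, 2, 3}) = 1
G(5): splits (0,4):0^1=1 (1,3):1^3=2 (2,2):2^2=0 (0,3):0^3=3 (1,2):1^2=3 -> mex({0, 1, 2, 3}) = 4
G(6) = mex({0, 1, 2, 4}) = 3
G(7) = mex({0, 1, 3, 4, 5}) = 2
G(8) = mex({0, 2, 3, 5, 6}) = 1
G(9) = mex({0, 1, 2, 3, 6, 7}) = 4
G(10) = mex({0, 1, 3, 4, 5, 7}) = 2
G(11) = mex({0, 1, 2, 3, 4, 5}) = 6
Therefore G(11) = 6.

6


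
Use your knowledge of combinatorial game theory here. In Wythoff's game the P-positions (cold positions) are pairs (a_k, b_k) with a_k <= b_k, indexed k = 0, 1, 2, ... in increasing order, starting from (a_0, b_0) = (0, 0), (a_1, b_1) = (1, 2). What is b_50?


By Wythoff's theorem, a_k = floor(k * phi) and b_k = floor(k * phi^2) = a_k + k, where phi = (1 + sqrt(5))/2 is the golden ratio.
phi = (1 + sqrt(5))/2 = 1.618034
phi^2 = phi + 1 = 2.618034
k = 50
k * phi^2 = 50 * 2.618034 = 130.901699
b_50 = floor(k * phi^2) = 130 (check: a_50 + k = 80 + 50 = 130)

130


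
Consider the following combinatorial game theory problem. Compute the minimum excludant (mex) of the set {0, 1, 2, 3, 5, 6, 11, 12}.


Set = {0, 1, 2, 3, 5, 6, 11, 12}
0 is in the set.
1 is in the set.
2 is in the set.
3 is in the set.
4 is NOT in the set. This is the mex.
mex = 4

4


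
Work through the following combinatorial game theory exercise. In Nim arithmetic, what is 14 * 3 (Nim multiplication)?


Nim multiplication is bilinear over XOR: (u XOR v) * w = (u*w) XOR (v*w).
So we split each operand into its bit components and XOR the pairwise Nim products.
14 = 2 + 4 + 8 (as XOR of powers of 2).
3 = 1 + 2 (as XOR of powers of 2).
Using the standard Nim-product table on single bits:
  2*2 = 3,   2*4 = 8,   2*8 = 12,
  4*4 = 6,   4*8 = 11,  8*8 = 13,
and  1*x = x (identity), k*l = l*k (commutative).
Pairwise Nim products:
  2 * 1 = 2
  2 * 2 = 3
  4 * 1 = 4
  4 * 2 = 8
  8 * 1 = 8
  8 * 2 = 12
XOR them: 2 XOR 3 XOR 4 XOR 8 XOR 8 XOR 12 = 9.
Result: 14 * 3 = 9 (in Nim).

9


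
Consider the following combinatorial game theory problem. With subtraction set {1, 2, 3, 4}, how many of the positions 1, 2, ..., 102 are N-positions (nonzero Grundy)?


Subtraction set S = {1, 2, 3, 4}, so G(n) = n mod 5.
G(n) = 0 when n is a multiple of 5.
Multiples of 5 in [1, 102]: 20
N-positions (nonzero Grundy) = 102 - 20 = 82

82


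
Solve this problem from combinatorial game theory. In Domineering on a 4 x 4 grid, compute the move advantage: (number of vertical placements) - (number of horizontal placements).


Board is 4 x 4 (rows x cols).
Left (vertical) placements: (rows-1) * cols = 3 * 4 = 12
Right (horizontal) placements: rows * (cols-1) = 4 * 3 = 12
Advantage = Left - Right = 12 - 12 = 0

0


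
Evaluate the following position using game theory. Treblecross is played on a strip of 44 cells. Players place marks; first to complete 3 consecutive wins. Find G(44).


Treblecross: place X on empty cells; 3-in-a-row wins.
Playing within two cells of an existing X lets the opponent win at once, so sensible play treats the cells i-2..i+2 around each X as dead. The player left with no safe cell loses, so this is a normal-play take-away game on strips of safe cells.
Placing X at cell i (0-indexed) of a strip of k safe cells leaves independent strips of sizes max(0, i-2) and max(0, k-i-3). Hence G(k) = mex{ G(max(0,i-2)) XOR G(max(0,k-i-3)) : 0 <= i < k }, with G(0) = 0.
G(1): splits (0,0):0^0=0 -> mex({0}) = 1
G(2): splits (0,0):0^0=0 -> mex({0}) = 1
G(3): splits (0,0):0^0=0 -> mex({0}) = 1
G(4): splits (0,1):0^1=1 (0,0):0^0=0 -> mex({0, 1}) = 2
G(5): splits (0,2):0^1=1 (0,1):0^1=1 (0,0):0^0=0 -> mex({0, 1}) = 2
G(6) = mex({1}) = 0
G(7) = mex({0, 1, 2}) = 3
G(8) = mex({0, 1, 2}) = 3
G(9) = mex({0, 2}) = 1
G(10) = mex({0, 2, 3}) = 1
G(11) = mex({0, 3}) = 1
G(12) = mex({1, 3}) = 0
G(13) = mex({0, 1, 2, 3}) = 4
G(14) = mex({0, 1, 2}) = 3
G(15) = mex({0, 1, 2}) = 3
G(16) = mex({0, 1, 2, 4}) = 3
G(17) = mex({0, 1, 3, 4}) = 2
G(18) = mex({0, 1, 3, 4}) = 2
G(19) = mex({0, 1, 3, 5}) = 2
G(20) = mex({0, 1, 2, 3, 5}) = 4
G(21) = mex({0, 1, 2, 3, 5}) = 4
G(22) = mex({1, 2, 6}) = 0
G(23) = mex({0, 1, 2, 3, 4, 6}) = 5
G(24) = mex({0, 1, 2, 3, 4}) = 5
G(25) = mex({0, 1, 3, 4, 7}) = 2
G(26) = mex({0, 1, 3, 4, 5, 7}) = 2
G(27) = mex({0, 1, 3, 5}) = 2
G(28) = mex({0, 1, 2, 5}) = 3
G(29) = mex({0, 1, 2, 4, 5, 6}) = 3
G(30) = mex({1, 2, 4, 6}) = 0
G(31) = mex({0, 1, 2, 3, 4, 6}) = 5
G(32) = mex({1, 2, 3, 4, 7}) = 0
G(33) = mex({0, 3, 7}) = 1
G(34) = mex({0, 2, 3, 5, 7}) = 1
G(35) = mex({0, 2, 3, 5, 6}) = 1
G(36) = mex({0, 1, 2, 5, 6}) = 3
G(37) = mex({0, 1, 2, 4, 5, 6}) = 3
G(38) = mex({0, 1, 2, 4}) = 3
G(39) = mex({0, 1, 2, 3, 4, 7}) = 5
G(40) = mex({0, 1, 2, 3, 4, 5, 7}) = 6
G(41) = mex({0, 1, 2, 3, 5, 7}) = 4
G(42) = mex({0, 1, 2, 3, 5, 6, 7}) = 4
G(43) = mex({0, 2, 3, 5, 6}) = 1
G(44) = mex({1, 2, 3, 4, 5, 6}) = 0
Therefore G(44) = 0.

0


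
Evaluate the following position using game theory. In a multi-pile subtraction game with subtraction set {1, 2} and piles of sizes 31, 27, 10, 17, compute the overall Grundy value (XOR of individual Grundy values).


Subtraction set: {1, 2}
For this subtraction set, G(n) = n mod 3 (period = max + 1 = 3).
Pile 1 (size 31): G(31) = 31 mod 3 = 1
Pile 2 (size 27): G(27) = 27 mod 3 = 0
Pile 3 (size 10): G(10) = 10 mod 3 = 1
Pile 4 (size 17): G(17) = 17 mod 3 = 2
Total Grundy value = XOR of all: 1 XOR 0 XOR 1 XOR 2 = 2

2


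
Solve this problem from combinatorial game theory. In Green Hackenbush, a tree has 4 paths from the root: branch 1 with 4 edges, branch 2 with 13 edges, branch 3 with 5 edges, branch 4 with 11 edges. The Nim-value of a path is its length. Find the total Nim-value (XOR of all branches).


The tree has 4 branches from the ground vertex.
In Green Hackenbush, the Nim-value of a simple path of length k is k.
Branch 1: length 4, Nim-value = 4
Branch 2: length 13, Nim-value = 13
Branch 3: length 5, Nim-value = 5
Branch 4: length 11, Nim-value = 11
Total Nim-value = XOR of all branch values:
0 XOR 4 = 4
4 XOR 13 = 9
9 XOR 5 = 12
12 XOR 11 = 7
Nim-value of the tree = 7

7


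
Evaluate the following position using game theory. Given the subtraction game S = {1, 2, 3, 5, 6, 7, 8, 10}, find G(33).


The subtraction set is S = {1, 2, 3, 5, 6, 7, 8, 10}.
G(k) = mex{ G(k - s) : s in S, s <= k }. We compute iteratively: G(0) = 0.
G(1) = mex({0}) = 1
G(2) = mex({0, 1}) = 2
G(3) = mex({0, 1, 2}) = 3
G(4) = mex({1, 2, 3}) = 0
G(5) = mex({0, 2, 3}) = 1
G(6) = mex({0, 1, 3}) = 2
G(7) = mex({0, 1, 2}) = 3
G(8) = mex({0, 1, 2, 3}) = 4
G(9) = mex({0, 1, 2, 3, 4}) = 5
G(10) = mex({0, 1, 2, 3, 4, 5}) = 6
G(11) = mex({0, 1, 2, 3, 4, 5, 6}) = 7
G(12) = mex({0, 1, 2, 3, 5, 6, 7}) = 4
G(13) = mex({1, 2, 3, 4, 6, 7}) = 0
G(14) = mex({0, 2, 3, 4, 5, 7}) = 1
G(15) = mex({0, 1, 3, 4, 5, 6}) = 2
G(16) = mex({0, 1, 2, 4, 5, 6, 7}) = 3
G(17) = mex({1, 2, 3, 4, 5, 6, 7}) = 0
G(18) = mex({0, 2, 3, 4, 6, 7}) = 1
G(19) = mex({0, 1, 3, 4, 5, 7}) = 2
G(20) = mex({0, 1, 2, 4, 6}) = 3
G(21) = mex({0, 1, 2, 3, 7}) = 4
G(22) = mex({0, 1, 2, 3, 4}) = 5
Observe that G(13)..G(22) = 0, 1, 2, 3, 0, 1, 2, 3, 4, 5 repeats G(0)..G(9) = 0, 1, 2, 3, 0, 1, 2, 3, 4, 5.
For k >= max(S) = 10, G(k) is determined by the previous 10 values G(k-10)..G(k-1); a window of 10 consecutive values has recurred shifted by 13, so by induction G(k + 13) = G(k) for all k >= 0: the sequence is periodic from the start with period 13.
One period: G(0..12) = 0, 1, 2, 3, 0, 1, 2, 3, 4, 5, 6, 7, 4.
33 mod 13 = 7, so G(33) = G(7) = 3.

3


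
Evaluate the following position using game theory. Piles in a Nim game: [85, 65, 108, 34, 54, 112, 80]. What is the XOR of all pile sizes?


We need the XOR (exclusive or) of all pile sizes.
After XOR-ing pile 1 (size 85): 0 XOR 85 = 85
After XOR-ing pile 2 (size 65): 85 XOR 65 = 20
After XOR-ing pile 3 (size 108): 20 XOR 108 = 120
After XOR-ing pile 4 (size 34): 120 XOR 34 = 90
After XOR-ing pile 5 (size 54): 90 XOR 54 = 108
After XOR-ing pile 6 (size 112): 108 XOR 112 = 28
After XOR-ing pile 7 (size 80): 28 XOR 80 = 76
The Nim-value of this position is 76.

76


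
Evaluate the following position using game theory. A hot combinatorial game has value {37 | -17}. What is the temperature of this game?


The game is {37 | -17}, a switch {a | b} with numbers a > b.
Cooling {a | b} by t gives {a - t | b + t}, which stops being hot when a - t = b + t, i.e. at t = (a - b)/2. So the temperature of a switch is (a - b)/2.
Temperature = (Left option - Right option) / 2
= (37 - (-17)) / 2
= 54 / 2
= 27

27


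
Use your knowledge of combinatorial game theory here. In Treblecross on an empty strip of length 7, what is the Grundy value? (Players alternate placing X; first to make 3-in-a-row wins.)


Treblecross: place X on empty cells; 3-in-a-row wins.
Playing within two cells of an existing X lets the opponent win at once, so sensible play treats the cells i-2..i+2 around each X as dead. The player left with no safe cell loses, so this is a normal-play take-away game on strips of safe cells.
Placing X at cell i (0-indexed) of a strip of k safe cells leaves independent strips of sizes max(0, i-2) and max(0, k-i-3). Hence G(k) = mex{ G(max(0,i-2)) XOR G(max(0,k-i-3)) : 0 <= i < k }, with G(0) = 0.
G(1): splits (0,0):0^0=0 -> mex({0}) = 1
G(2): splits (0,0):0^0=0 -> mex({0}) = 1
G(3): splits (0,0):0^0=0 -> mex({0}) = 1
G(4): splits (0,1):0^1=1 (0,0):0^0=0 -> mex({0, 1}) = 2
G(5): splits (0,2):0^1=1 (0,1):0^1=1 (0,0):0^0=0 -> mex({0, 1}) = 2
G(6) = mex({1}) = 0
G(7) = mex({0, 1, 2}) = 3
Therefore G(7) = 3.

3


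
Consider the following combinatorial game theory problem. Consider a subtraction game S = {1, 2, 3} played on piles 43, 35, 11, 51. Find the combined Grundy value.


Subtraction set: {1, 2, 3}
For this subtraction set, G(n) = n mod 4 (period = max + 1 = 4).
Pile 1 (size 43): G(43) = 43 mod 4 = 3
Pile 2 (size 35): G(35) = 35 mod 4 = 3
Pile 3 (size 11): G(11) = 11 mod 4 = 3
Pile 4 (size 51): G(51) = 51 mod 4 = 3
Total Grundy value = XOR of all: 3 XOR 3 XOR 3 XOR 3 = 0

0


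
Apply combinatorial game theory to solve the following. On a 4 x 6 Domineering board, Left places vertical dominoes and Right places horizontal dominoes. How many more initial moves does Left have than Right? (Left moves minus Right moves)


Board is 4 x 6 (rows x cols).
Left (vertical) placements: (rows-1) * cols = 3 * 6 = 18
Right (horizontal) placements: rows * (cols-1) = 4 * 5 = 20
Advantage = Left - Right = 18 - 20 = -2

-2


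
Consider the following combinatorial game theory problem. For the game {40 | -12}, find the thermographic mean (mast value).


Game = {40 | -12}, a switch {a | b} with numbers a > b.
Its thermograph has left wall a - t and right wall b + t, which meet at t = (a - b)/2, where both equal (a + b)/2. So the mast (mean value) is at (a + b)/2.
Mean = (40 + (-12))/2 = 28/2 = 14

14


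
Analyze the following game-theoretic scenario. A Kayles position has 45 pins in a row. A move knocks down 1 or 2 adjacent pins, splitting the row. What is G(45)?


Kayles: a move removes 1 or 2 adjacent pins from a contiguous row.
Removing pins from a row of k leaves two independent rows (a, b) with a + b = k - 1 (one pin) or a + b = k - 2 (two pins); an end removal gives a = 0.
By Sprague-Grundy, G(k) = mex{ G(a) XOR G(b) } over all these splits. G(0) = 0.
G(1): splits (0,0):0^0=0 -> mex({0}) = 1
G(2): splits (0,1):0^1=1 (0,0):0^0=0 -> mex({0, 1}) = 2
G(3): splits (0,2):0^2=2 (1,1):1^1=0 (0,1):0^1=1 -> mex({0, 1, 2}) = 3
G(4): splits (0,3):0^3=3 (1,2):1^2=3 (0,2):0^2=2 (1,1):1^1=0 -> mex({0, 2, 3}) = 1
G(5): splits (0,4):0^1=1 (1,3):1^3=2 (2,2):2^2=0 (0,3):0^3=3 (1,2):1^2=3 -> mex({0, 1, 2, 3}) = 4
G(6) = mex({0, 1, 2, 4}) = 3
G(7) = mex({0, 1, 3, 4, 5}) = 2
G(8) = mex({0, 2, 3, 5, 6}) = 1
G(9) = mex({0, 1, 2, 3, 6, 7}) = 4
G(10) = mex({0, 1, 3, 4, 5, 7}) = 2
G(11) = mex({0, 1, 2, 3, 4, 5}) = 6
G(12) = mex({0, 1, 2, 3, 5, 6, 7}) = 4
G(13) = mex({0, 2, 3, 4, 6, 7}) = 1
G(14) = mex({0, 1, 4, 5, 6, 7}) = 2
G(15) = mex({0, 1, 2, 3, 4, 5, 6}) = 7
G(16) = mex({0, 2, 3, 5, 6, 7}) = 1
G(17) = mex({0, 1, 2, 3, 5, 6, 7}) = 4
G(18) = mex({0, 1, 2, 4, 5, 6}) = 3
G(19) = mex({0, 1, 3, 4, 5, 7}) = 2
G(20) = mex({0, 2, 3, 4, 5, 6, 7}) = 1
G(21) = mex({0, 1, 2, 3, 5, 6, 7}) = 4
G(22) = mex({0, 1, 2, 3, 4, 5, 7}) = 6
G(23) = mex({0, 1, 2, 3, 4, 5, 6}) = 7
G(24) = mex({0, 1, 2, 3, 5, 6, 7}) = 4
G(25) = mex({0, 2, 3, 4, 6, 7}) = 1
G(26) = mex({0, 1, 3, 4, 5, 6, 7}) = 2
G(27) = mex({0, 1, 2, 3, 4, 5, 6, 7}) = 8
G(28) = mex({0, 1, 2, 3, 4, 6, 7, 8}) = 5
G(29) = mex({0, 1, 2, 3, 5, 6, 7, 8, 9}) = 4
G(30) = mex({0, 1, 2, 3, 4, 5, 6, 9, 10}) = 7
G(31) = mex({0, 1, 3, 4, 5, 7, 10, 11}) = 2
G(32) = mex({0, 2, 3, 4, 5, 6, 7, 9, 11}) = 1
G(33) = mex({0, 1, 2, 3, 4, 5, 6, 7, 9, 12}) = 8
G(34) = mex({0, 1, 2, 3, 4, 5, 7, 8, 11, 12}) = 6
G(35) = mex({0, 1, 2, 3, 4, 5, 6, 8, 9, 10, 11}) = 7
G(36) = mex({0, 1, 2, 3, 5, 6, 7, 9, 10}) = 4
G(37) = mex({0, 2, 3, 4, 6, 7, 9, 10, 11, 12}) = 1
G(38) = mex({0, 1, 3, 4, 5, 6, 7, 9, 10, 11, 12}) = 2
G(39) = mex({0, 1, 2, 4, 5, 6, 7, 9, 10, 12, 14}) = 3
G(40) = mex({0, 2, 3, 4, 6, 7, 11, 12, 14}) = 1
G(41) = mex({0, 1, 2, 3, 5, 6, 7, 9, 10, 11, 12}) = 4
G(42) = mex({0, 1, 2, 3, 4, 5, 6, 9, 10}) = 7
G(43) = mex({0, 1, 3, 4, 5, 7, 9, 10, 12, 15}) = 2
G(44) = mex({0, 2, 3, 4, 5, 6, 7, 9, 10, 12, 15}) = 1
G(45) = mex({0, 1, 2, 3, 4, 5, 6, 7, 9, 10, 12, 14}) = 8
Therefore G(45) = 8.

8


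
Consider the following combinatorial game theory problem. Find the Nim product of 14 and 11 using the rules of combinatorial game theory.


Nim multiplication is bilinear over XOR: (u XOR v) * w = (u*w) XOR (v*w).
So we split each operand into its bit components and XOR the pairwise Nim products.
14 = 2 + 4 + 8 (as XOR of powers of 2).
11 = 1 + 2 + 8 (as XOR of powers of 2).
Using the standard Nim-product table on single bits:
  2*2 = 3,   2*4 = 8,   2*8 = 12,
  4*4 = 6,   4*8 = 11,  8*8 = 13,
and  1*x = x (identity), k*l = l*k (commutative).
Pairwise Nim products:
  2 * 1 = 2
  2 * 2 = 3
  2 * 8 = 12
  4 * 1 = 4
  4 * 2 = 8
  4 * 8 = 11
  8 * 1 = 8
  8 * 2 = 12
  8 * 8 = 13
XOR them: 2 XOR 3 XOR 12 XOR 4 XOR 8 XOR 11 XOR 8 XOR 12 XOR 13 = 3.
Result: 14 * 11 = 3 (in Nim).

3


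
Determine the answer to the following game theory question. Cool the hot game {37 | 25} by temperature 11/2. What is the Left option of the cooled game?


Original game: {37 | 25} (a switch {a | b} with a > b).
Cooling by t (for t below the temperature (a - b)/2 = 6) taxes each move by t: {a | b} cooled by t is {a - t | b + t}.
Cooling amount: t = 11/2
Cooled Left option: 37 - 11/2 = 63/2
Cooled Right option: 25 + 11/2 = 61/2
Cooled game: {63/2 | 61/2}
Left option = 63/2

63/2


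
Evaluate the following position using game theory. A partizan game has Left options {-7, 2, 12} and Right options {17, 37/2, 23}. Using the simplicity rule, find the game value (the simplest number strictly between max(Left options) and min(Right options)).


Left options: {-7, 2, 12}, max = 12
Right options: {17, 37/2, 23}, min = 17
All options are numbers and max(Left) < min(Right), so by the simplicity theorem the value is the simplest (earliest-born) number strictly between 12 and 17.
Integers 13 through 16 all lie strictly between 12 and 17.
Among integers, the simplest (lowest birthday = smallest |n|; 0 is born on day 0, +-n on day n) is 13.
No non-integer in the interval can be simpler: if x is a non-integer in the interval, then floor(x) or ceil(x) also lies in the interval (the interval contains an integer), and both are proper prefixes of x's sign expansion, i.e. born earlier. So the game value is 13.
Game value = 13

13


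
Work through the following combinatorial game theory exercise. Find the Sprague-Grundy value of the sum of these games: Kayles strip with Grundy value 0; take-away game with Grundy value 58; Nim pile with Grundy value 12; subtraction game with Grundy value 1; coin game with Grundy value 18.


By the Sprague-Grundy theorem, the Grundy value of a sum of games is the XOR of individual Grundy values.
Kayles strip: Grundy value = 0. Running XOR: 0 XOR 0 = 0
take-away game: Grundy value = 58. Running XOR: 0 XOR 58 = 58
Nim pile: Grundy value = 12. Running XOR: 58 XOR 12 = 54
subtraction game: Grundy value = 1. Running XOR: 54 XOR 1 = 55
coin game: Grundy value = 18. Running XOR: 55 XOR 18 = 37
The combined Grundy value is 37.

37


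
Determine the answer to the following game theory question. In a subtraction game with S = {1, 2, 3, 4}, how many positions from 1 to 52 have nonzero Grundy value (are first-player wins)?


Subtraction set S = {1, 2, 3, 4}, so G(n) = n mod 5.
G(n) = 0 when n is a multiple of 5.
Multiples of 5 in [1, 52]: 10
N-positions (nonzero Grundy) = 52 - 10 = 42

42


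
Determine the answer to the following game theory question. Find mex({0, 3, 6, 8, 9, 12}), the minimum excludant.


Set = {0, 3, 6, 8, 9, 12}
0 is in the set.
1 is NOT in the set. This is the mex.
mex = 1

1


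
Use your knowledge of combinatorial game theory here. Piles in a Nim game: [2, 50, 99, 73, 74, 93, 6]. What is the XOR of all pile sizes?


We need the XOR (exclusive or) of all pile sizes.
After XOR-ing pile 1 (size 2): 0 XOR 2 = 2
After XOR-ing pile 2 (size 50): 2 XOR 50 = 48
After XOR-ing pile 3 (size 99): 48 XOR 99 = 83
After XOR-ing pile 4 (size 73): 83 XOR 73 = 26
After XOR-ing pile 5 (size 74): 26 XOR 74 = 80
After XOR-ing pile 6 (size 93): 80 XOR 93 = 13
After XOR-ing pile 7 (size 6): 13 XOR 6 = 11
The Nim-value of this position is 11.

11


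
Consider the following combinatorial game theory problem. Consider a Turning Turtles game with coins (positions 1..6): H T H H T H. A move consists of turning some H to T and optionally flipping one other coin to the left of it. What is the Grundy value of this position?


Coins: H T H H T H
Key fact: a single head at position k behaves exactly like a Nim heap of size k (turning it to T and optionally flipping a coin at j < k corresponds to moving the heap from k to j, or to 0), and heads combine as a disjunctive sum (two heads at the same place would cancel, matching j XOR j = 0). So the Nim-value is the XOR of the 1-indexed positions of the heads.
Face-up positions (1-indexed): [1, 3, 4, 6]
XOR 0 with 1: 0 XOR 1 = 1
XOR 1 with 3: 1 XOR 3 = 2
XOR 2 with 4: 2 XOR 4 = 6
XOR 6 with 6: 6 XOR 6 = 0
Nim-value = 0

0


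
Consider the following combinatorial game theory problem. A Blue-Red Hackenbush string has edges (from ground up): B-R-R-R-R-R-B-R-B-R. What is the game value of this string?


Edges (from ground): B-R-R-R-R-R-B-R-B-R
By Berlekamp's sign-expansion rule, a Blue-Red Hackenbush stalk has the value of the surreal number whose sign sequence is the edge sequence with B -> + and R -> -.
Sign sequence: +-----+-+-
Trace the sign expansion in the surreal number tree, starting from 0:
Edge 1: B (sign +) -> bounds (0, +inf), value = 1
Edge 2: R (sign -) -> bounds (0, 1), value = 1/2
Edge 3: R (sign -) -> bounds (0, 1/2), value = 1/4
Edge 4: R (sign -) -> bounds (0, 1/4), value = 1/8
Edge 5: R (sign -) -> bounds (0, 1/8), value = 1/16
Edge 6: R (sign -) -> bounds (0, 1/16), value = 1/32
Edge 7: B (sign +) -> bounds (1/32, 1/16), value = 3/64
Edge 8: R (sign -) -> bounds (1/32, 3/64), value = 5/128
Edge 9: B (sign +) -> bounds (5/128, 3/64), value = 11/256
Edge 10: R (sign -) -> bounds (5/128, 11/256), value = 21/512
Game value = 21/512

21/512


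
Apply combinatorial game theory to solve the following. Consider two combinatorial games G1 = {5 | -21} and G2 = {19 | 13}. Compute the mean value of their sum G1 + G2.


G1 = {5 | -21}, G2 = {19 | 13}
Each is a switch {a | b} with numbers a > b; its mean value is (a + b)/2, and mean value is additive over game sums: m(G1 + G2) = m(G1) + m(G2).
Mean of G1 = (5 + (-21))/2 = -16/2 = -8
Mean of G2 = (19 + (13))/2 = 32/2 = 16
Mean of G1 + G2 = -8 + 16 = 8

8


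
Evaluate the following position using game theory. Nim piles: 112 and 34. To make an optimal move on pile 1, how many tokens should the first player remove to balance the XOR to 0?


Piles: 112 and 34
Current XOR: 112 XOR 34 = 82 (non-zero, so this is an N-position).
To make the XOR zero, we need to find a move that balances the piles.
For pile 1 (size 112): target = 112 XOR 82 = 34
We reduce pile 1 from 112 to 34.
Tokens removed: 112 - 34 = 78
Verification: 34 XOR 34 = 0

78


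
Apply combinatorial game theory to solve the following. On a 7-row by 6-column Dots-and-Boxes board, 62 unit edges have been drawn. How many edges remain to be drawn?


Grid: 7 x 6 boxes, i.e. 8 rows and 7 columns of dots.
Horizontal edges: (rows + 1) * cols = 8 * 6 = 48
Vertical edges: rows * (cols + 1) = 7 * 7 = 49
Total edges: 48 + 49 = 97
Edges drawn: 62
Remaining: 97 - 62 = 35

35


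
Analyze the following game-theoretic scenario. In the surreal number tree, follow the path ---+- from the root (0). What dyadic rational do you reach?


Sign expansion: ---+-
Rule: track bounds (lo, hi), initially (-inf, +inf). On '+', the current value becomes lo and we move to the simplest number in (value, hi): value + 1 if hi = +inf, otherwise the midpoint (value + hi)/2. On '-', the current value becomes hi and we move to value - 1 if lo = -inf, otherwise the midpoint (lo + value)/2.
Start at 0.
Step 1: sign = -, move left. Bounds: (-inf, 0). Value = -1
Step 2: sign = -, move left. Bounds: (-inf, -1). Value = -2
Step 3: sign = -, move left. Bounds: (-inf, -2). Value = -3
Step 4: sign = +, move right. Bounds: (-3, -2). Value = -5/2
Step 5: sign = -, move left. Bounds: (-3, -5/2). Value = -11/4
The surreal number with sign expansion ---+- is -11/4.

-11/4


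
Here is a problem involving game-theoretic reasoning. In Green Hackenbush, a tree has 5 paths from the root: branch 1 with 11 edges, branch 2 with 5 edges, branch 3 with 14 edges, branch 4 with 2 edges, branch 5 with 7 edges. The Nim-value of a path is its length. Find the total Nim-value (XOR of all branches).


The tree has 5 branches from the ground vertex.
In Green Hackenbush, the Nim-value of a simple path of length k is k.
Branch 1: length 11, Nim-value = 11
Branch 2: length 5, Nim-value = 5
Branch 3: length 14, Nim-value = 14
Branch 4: length 2, Nim-value = 2
Branch 5: length 7, Nim-value = 7
Total Nim-value = XOR of all branch values:
0 XOR 11 = 11
11 XOR 5 = 14
14 XOR 14 = 0
0 XOR 2 = 2
2 XOR 7 = 5
Nim-value of the tree = 5

5


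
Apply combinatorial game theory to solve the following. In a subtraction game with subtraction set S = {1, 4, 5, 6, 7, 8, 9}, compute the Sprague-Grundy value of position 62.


The subtraction set is S = {1, 4, 5, 6, 7, 8, 9}.
G(k) = mex{ G(k - s) : s in S, s <= k }. We compute iteratively: G(0) = 0.
G(1) = mex({0}) = 1
G(2) = mex({1}) = 0
G(3) = mex({0}) = 1
G(4) = mex({0, 1}) = 2
G(5) = mex({0, 1, 2}) = 3
G(6) = mex({0, 1, 3}) = 2
G(7) = mex({0, 1, 2}) = 3
G(8) = mex({0, 1, 2, 3}) = 4
G(9) = mex({0, 1, 2, 3, 4}) = 5
G(10) = mex({0, 1, 2, 3, 5}) = 4
G(11) = mex({0, 1, 2, 3, 4}) = 5
G(12) = mex({1, 2, 3, 4, 5}) = 0
G(13) = mex({0, 2, 3, 4, 5}) = 1
G(14) = mex({1, 2, 3, 4, 5}) = 0
G(15) = mex({0, 2, 3, 4, 5}) = 1
G(16) = mex({0, 1, 3, 4, 5}) = 2
G(17) = mex({0, 1, 2, 4, 5}) = 3
G(18) = mex({0, 1, 3, 4, 5}) = 2
G(19) = mex({0, 1, 2, 4, 5}) = 3
G(20) = mex({0, 1, 2, 3, 5}) = 4
Observe that G(12)..G(20) = 0, 1, 0, 1, 2, 3, 2, 3, 4 repeats G(0)..G(8) = 0, 1, 0, 1, 2, 3, 2, 3, 4.
For k >= max(S) = 9, G(k) is determined by the previous 9 values G(k-9)..G(k-1); a window of 9 consecutive values has recurred shifted by 12, so by induction G(k + 12) = G(k) for all k >= 0: the sequence is periodic from the start with period 12.
One period: G(0..11) = 0, 1, 0, 1, 2, 3, 2, 3, 4, 5, 4, 5.
62 mod 12 = 2, so G(62) = G(2) = 0.

0


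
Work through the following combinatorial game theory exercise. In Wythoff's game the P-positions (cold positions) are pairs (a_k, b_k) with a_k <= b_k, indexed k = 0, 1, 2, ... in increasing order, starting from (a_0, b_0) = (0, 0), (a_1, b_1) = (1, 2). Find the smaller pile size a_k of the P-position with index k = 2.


By Wythoff's theorem, a_k = floor(k * phi) and b_k = floor(k * phi^2) = a_k + k, where phi = (1 + sqrt(5))/2 is the golden ratio.
phi = (1 + sqrt(5))/2 = 1.618034
k = 2
k * phi = 2 * 1.618034 = 3.236068
a_2 = floor(k * phi) = 3

3


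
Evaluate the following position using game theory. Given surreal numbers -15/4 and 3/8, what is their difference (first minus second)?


x = -15/4, y = 3/8
Converting to common denominator: 8
x = -30/8, y = 3/8
x - y = -15/4 - 3/8 = -33/8

-33/8


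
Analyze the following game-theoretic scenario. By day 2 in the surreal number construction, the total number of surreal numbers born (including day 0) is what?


Day 0: {|} = 0 is born. Count = 1.
Day n: the number of surreal numbers born by day n is 2^(n+1) - 1.
By day 0: 2^1 - 1 = 1
By day 1: 2^2 - 1 = 3
By day 2: 2^3 - 1 = 7
By day 2: 7 surreal numbers.

7


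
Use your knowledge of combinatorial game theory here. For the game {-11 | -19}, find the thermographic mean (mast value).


Game = {-11 | -19}, a switch {a | b} with numbers a > b.
Its thermograph has left wall a - t and right wall b + t, which meet at t = (a - b)/2, where both equal (a + b)/2. So the mast (mean value) is at (a + b)/2.
Mean = (-11 + (-19))/2 = -30/2 = -15

-15


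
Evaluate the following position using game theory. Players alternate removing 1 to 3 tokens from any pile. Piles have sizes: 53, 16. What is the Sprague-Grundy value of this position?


Subtraction set: {1, 2, 3}
For this subtraction set, G(n) = n mod 4 (period = max + 1 = 4).
Pile 1 (size 53): G(53) = 53 mod 4 = 1
Pile 2 (size 16): G(16) = 16 mod 4 = 0
Total Grundy value = XOR of all: 1 XOR 0 = 1

1


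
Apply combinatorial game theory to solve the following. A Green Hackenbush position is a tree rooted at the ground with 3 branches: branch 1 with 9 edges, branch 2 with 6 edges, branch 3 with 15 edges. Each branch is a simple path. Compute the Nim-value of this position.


The tree has 3 branches from the ground vertex.
In Green Hackenbush, the Nim-value of a simple path of length k is k.
Branch 1: length 9, Nim-value = 9
Branch 2: length 6, Nim-value = 6
Branch 3: length 15, Nim-value = 15
Total Nim-value = XOR of all branch values:
0 XOR 9 = 9
9 XOR 6 = 15
15 XOR 15 = 0
Nim-value of the tree = 0

0


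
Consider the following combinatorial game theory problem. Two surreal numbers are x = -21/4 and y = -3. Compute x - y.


x = -21/4, y = -3
Converting to common denominator: 4
x = -21/4, y = -12/4
x - y = -21/4 - -3 = -9/4

-9/4


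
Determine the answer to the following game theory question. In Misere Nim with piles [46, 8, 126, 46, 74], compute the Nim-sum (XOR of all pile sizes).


We need the XOR (exclusive or) of all pile sizes.
After XOR-ing pile 1 (size 46): 0 XOR 46 = 46
After XOR-ing pile 2 (size 8): 46 XOR 8 = 38
After XOR-ing pile 3 (size 126): 38 XOR 126 = 88
After XOR-ing pile 4 (size 46): 88 XOR 46 = 118
After XOR-ing pile 5 (size 74): 118 XOR 74 = 60
The Nim-value of this position is 60.

60


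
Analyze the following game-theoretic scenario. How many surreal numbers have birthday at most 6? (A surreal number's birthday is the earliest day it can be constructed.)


Day 0: {|} = 0 is born. Count = 1.
Day n: the number of surreal numbers born by day n is 2^(n+1) - 1.
By day 0: 2^1 - 1 = 1
By day 1: 2^2 - 1 = 3
By day 2: 2^3 - 1 = 7
By day 3: 2^4 - 1 = 15
By day 4: 2^5 - 1 = 31
By day 5: 2^6 - 1 = 63
By day 6: 2^7 - 1 = 127
By day 6: 127 surreal numbers.

127


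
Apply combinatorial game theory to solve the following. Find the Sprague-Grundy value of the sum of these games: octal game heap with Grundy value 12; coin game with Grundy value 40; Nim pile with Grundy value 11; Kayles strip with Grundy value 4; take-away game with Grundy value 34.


By the Sprague-Grundy theorem, the Grundy value of a sum of games is the XOR of individual Grundy values.
octal game heap: Grundy value = 12. Running XOR: 0 XOR 12 = 12
coin game: Grundy value = 40. Running XOR: 12 XOR 40 = 36
Nim pile: Grundy value = 11. Running XOR: 36 XOR 11 = 47
Kayles strip: Grundy value = 4. Running XOR: 47 XOR 4 = 43
take-away game: Grundy value = 34. Running XOR: 43 XOR 34 = 9
The combined Grundy value is 9.

9


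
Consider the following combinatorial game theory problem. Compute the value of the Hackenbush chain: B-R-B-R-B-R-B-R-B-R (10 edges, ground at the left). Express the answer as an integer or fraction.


Edges (from ground): B-R-B-R-B-R-B-R-B-R
By Berlekamp's sign-expansion rule, a Blue-Red Hackenbush stalk has the value of the surreal number whose sign sequence is the edge sequence with B -> + and R -> -.
Sign sequence: +-+-+-+-+-
Trace the sign expansion in the surreal number tree, starting from 0:
Edge 1: B (sign +) -> bounds (0, +inf), value = 1
Edge 2: R (sign -) -> bounds (0, 1), value = 1/2
Edge 3: B (sign +) -> bounds (1/2, 1), value = 3/4
Edge 4: R (sign -) -> bounds (1/2, 3/4), value = 5/8
Edge 5: B (sign +) -> bounds (5/8, 3/4), value = 11/16
Edge 6: R (sign -) -> bounds (5/8, 11/16), value = 21/32
Edge 7: B (sign +) -> bounds (21/32, 11/16), value = 43/64
Edge 8: R (sign -) -> bounds (21/32, 43/64), value = 85/128
Edge 9: B (sign +) -> bounds (85/128, 43/64), value = 171/256
Edge 10: R (sign -) -> bounds (85/128, 171/256), value = 341/512
Game value = 341/512

341/512


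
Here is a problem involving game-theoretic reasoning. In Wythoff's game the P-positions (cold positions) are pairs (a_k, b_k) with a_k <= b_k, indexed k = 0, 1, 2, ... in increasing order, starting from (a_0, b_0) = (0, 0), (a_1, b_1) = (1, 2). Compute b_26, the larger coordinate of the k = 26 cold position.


By Wythoff's theorem, a_k = floor(k * phi) and b_k = floor(k * phi^2) = a_k + k, where phi = (1 + sqrt(5))/2 is the golden ratio.
phi = (1 + sqrt(5))/2 = 1.618034
phi^2 = phi + 1 = 2.618034
k = 26
k * phi^2 = 26 * 2.618034 = 68.068884
b_26 = floor(k * phi^2) = 68 (check: a_26 + k = 42 + 26 = 68)

68


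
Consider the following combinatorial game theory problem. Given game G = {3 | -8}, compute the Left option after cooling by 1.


Original game: {3 | -8} (a switch {a | b} with a > b).
Cooling by t (for t below the temperature (a - b)/2 = 11/2) taxes each move by t: {a | b} cooled by t is {a - t | b + t}.
Cooling amount: t = 1
Cooled Left option: 3 - 1 = 2
Cooled Right option: -8 + 1 = -7
Cooled game: {2 | -7}
Left option = 2

2


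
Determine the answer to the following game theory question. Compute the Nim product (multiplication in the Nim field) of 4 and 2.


Nim multiplication is bilinear over XOR: (u XOR v) * w = (u*w) XOR (v*w).
So we split each operand into its bit components and XOR the pairwise Nim products.
4 = 4 (as XOR of powers of 2).
2 = 2 (as XOR of powers of 2).
Using the standard Nim-product table on single bits:
  2*2 = 3,   2*4 = 8,   2*8 = 12,
  4*4 = 6,   4*8 = 11,  8*8 = 13,
and  1*x = x (identity), k*l = l*k (commutative).
Pairwise Nim products:
  4 * 2 = 8
XOR them: 8 = 8.
Result: 4 * 2 = 8 (in Nim).

8


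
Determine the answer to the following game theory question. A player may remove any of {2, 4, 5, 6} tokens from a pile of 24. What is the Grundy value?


The subtraction set is S = {2, 4, 5, 6}.
G(k) = mex{ G(k - s) : s in S, s <= k }. We compute iteratively: G(0) = 0.
G(1) = mex({}) = 0
G(2) = mex({0}) = 1
G(3) = mex({0}) = 1
G(4) = mex({0, 1}) = 2
G(5) = mex({0, 1}) = 2
G(6) = mex({0, 1, 2}) = 3
G(7) = mex({0, 1, 2}) = 3
G(8) = mex({1, 2, 3}) = 0
G(9) = mex({1, 2, 3}) = 0
G(10) = mex({0, 2, 3}) = 1
G(11) = mex({0, 2, 3}) = 1
G(12) = mex({0, 1, 3}) = 2
G(13) = mex({0, 1, 3}) = 2
Observe that G(8)..G(13) = 0, 0, 1, 1, 2, 2 repeats G(0)..G(5) = 0, 0, 1, 1, 2, 2.
For k >= max(S) = 6, G(k) is determined by the previous 6 values G(k-6)..G(k-1); a window of 6 consecutive values has recurred shifted by 8, so by induction G(k + 8) = G(k) for all k >= 0: the sequence is periodic from the start with period 8.
One period: G(0..7) = 0, 0, 1, 1, 2, 2, 3, 3.
24 mod 8 = 0, so G(24) = G(0) = 0.

0


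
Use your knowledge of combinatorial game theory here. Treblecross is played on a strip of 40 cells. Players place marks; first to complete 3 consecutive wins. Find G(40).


Treblecross: place X on empty cells; 3-in-a-row wins.
Playing within two cells of an existing X lets the opponent win at once, so sensible play treats the cells i-2..i+2 around each X as dead. The player left with no safe cell loses, so this is a normal-play take-away game on strips of safe cells.
Placing X at cell i (0-indexed) of a strip of k safe cells leaves independent strips of sizes max(0, i-2) and max(0, k-i-3). Hence G(k) = mex{ G(max(0,i-2)) XOR G(max(0,k-i-3)) : 0 <= i < k }, with G(0) = 0.
G(1): splits (0,0):0^0=0 -> mex({0}) = 1
G(2): splits (0,0):0^0=0 -> mex({0}) = 1
G(3): splits (0,0):0^0=0 -> mex({0}) = 1
G(4): splits (0,1):0^1=1 (0,0):0^0=0 -> mex({0, 1}) = 2
G(5): splits (0,2):0^1=1 (0,1):0^1=1 (0,0):0^0=0 -> mex({0, 1}) = 2
G(6) = mex({1}) = 0
G(7) = mex({0, 1, 2}) = 3
G(8) = mex({0, 1, 2}) = 3
G(9) = mex({0, 2}) = 1
G(10) = mex({0, 2, 3}) = 1
G(11) = mex({0, 3}) = 1
G(12) = mex({1, 3}) = 0
G(13) = mex({0, 1, 2, 3}) = 4
G(14) = mex({0, 1, 2}) = 3
G(15) = mex({0, 1, 2}) = 3
G(16) = mex({0, 1, 2, 4}) = 3
G(17) = mex({0, 1, 3, 4}) = 2
G(18) = mex({0, 1, 3, 4}) = 2
G(19) = mex({0, 1, 3, 5}) = 2
G(20) = mex({0, 1, 2, 3, 5}) = 4
G(21) = mex({0, 1, 2, 3, 5}) = 4
G(22) = mex({1, 2, 6}) = 0
G(23) = mex({0, 1, 2, 3, 4, 6}) = 5
G(24) = mex({0, 1, 2, 3, 4}) = 5
G(25) = mex({0, 1, 3, 4, 7}) = 2
G(26) = mex({0, 1, 3, 4, 5, 7}) = 2
G(27) = mex({0, 1, 3, 5}) = 2
G(28) = mex({0, 1, 2, 5}) = 3
G(29) = mex({0, 1, 2, 4, 5, 6}) = 3
G(30) = mex({1, 2, 4, 6}) = 0
G(31) = mex({0, 1, 2, 3, 4, 6}) = 5
G(32) = mex({1, 2, 3, 4, 7}) = 0
G(33) = mex({0, 3, 7}) = 1
G(34) = mex({0, 2, 3, 5, 7}) = 1
G(35) = mex({0, 2, 3, 5, 6}) = 1
G(36) = mex({0, 1, 2, 5, 6}) = 3
G(37) = mex({0, 1, 2, 4, 5, 6}) = 3
G(38) = mex({0, 1, 2, 4}) = 3
G(39) = mex({0, 1, 2, 3, 4, 7}) = 5
G(40) = mex({0, 1, 2, 3, 4, 5, 7}) = 6
Therefore G(40) = 6.

6
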